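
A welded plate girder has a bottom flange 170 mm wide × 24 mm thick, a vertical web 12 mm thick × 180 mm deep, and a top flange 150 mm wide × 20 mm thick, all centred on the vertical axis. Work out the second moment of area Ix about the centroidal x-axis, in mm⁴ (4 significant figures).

Ix ≈ 7.712 × 10⁷ mm⁴

Decompose the section into non-overlapping parts with the origin at the bottom-left of its bounding rectangle.
Bottom plate: 170 × 24, A = 4 080 mm², y = 12 mm, Ī = 195 840 mm⁴.
Web plate: 12 × 180, A = 2 160 mm², y = 114 mm, Ī = 5 832 000 mm⁴.
Top plate: 150 × 20, A = 3 000 mm², y = 214 mm, Ī = 100 000 mm⁴.
Centroid: ȳ = ΣA·y / ΣA = 101.429 mm.
Transfer each piece to the centroidal x-axis using Ī + A·d² with d = y − 101.429:
  bottom plate: d = -89.4286 mm → contributes +32 825 515 mm⁴
  web plate: d = 12.5714 mm → contributes +6 173 368 mm⁴
  top plate: d = 112.571 mm → contributes +38 116 980 mm⁴
Total I = 77 115 863 mm⁴.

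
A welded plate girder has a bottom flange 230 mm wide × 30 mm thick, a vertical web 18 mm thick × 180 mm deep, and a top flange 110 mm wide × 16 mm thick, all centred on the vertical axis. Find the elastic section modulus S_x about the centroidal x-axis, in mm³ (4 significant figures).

S_x ≈ 5.031 × 10⁵ mm³

Decompose the section into non-overlapping parts with the origin at the bottom-left of its bounding rectangle.
Bottom plate: 230 × 30, A = 6 900 mm², y = 15 mm, Ī = 517 500 mm⁴.
Web plate: 18 × 180, A = 3 240 mm², y = 120 mm, Ī = 8 748 000 mm⁴.
Top plate: 110 × 16, A = 1 760 mm², y = 218 mm, Ī = 37546.7 mm⁴.
Centroid: ȳ = ΣA·y / ΣA = 73.6118 mm.
Transfer each piece to the centroidal x-axis using Ī + A·d² with d = y − 73.6118:
  bottom plate: d = -58.6118 mm → contributes +24 221 339 mm⁴
  web plate: d = 46.3882 mm → contributes +15 720 054 mm⁴
  top plate: d = 144.388 mm → contributes +36 729 961 mm⁴
Total I = 76 671 353 mm⁴.
Extreme fibre distance c = 152.388 mm; S = I/c = 503 132 mm³.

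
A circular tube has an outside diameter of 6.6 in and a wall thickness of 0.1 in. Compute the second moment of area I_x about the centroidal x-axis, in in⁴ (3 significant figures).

I_x ≈ 10.8 in⁴

Decompose the section into non-overlapping parts with the origin at the bottom-left of its bounding rectangle.
Outer circle: ⌀6.6, A = 34.212 in², y = 3.3 in, Ī = 93.142 in⁴.
Bore (subtracted): ⌀6.4, A = 32.17 in², y = 3.3 in, Ī = 82.355 in⁴.
By symmetry the centroid is at mid-height, ȳ = 3.3 in.
All pieces are centred on the centroidal x-axis, so I = ΣĪ (holes subtracted) = 10.787 in⁴.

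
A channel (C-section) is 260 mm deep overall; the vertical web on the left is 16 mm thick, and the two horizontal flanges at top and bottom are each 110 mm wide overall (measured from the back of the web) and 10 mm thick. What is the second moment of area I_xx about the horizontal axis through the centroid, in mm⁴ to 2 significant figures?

I_xx ≈ 5.3 × 10⁷ mm⁴

Split into non-overlapping primitives; take the origin at the lower-left of the bounding box.
Web: 16 × 260, A = 4 160 mm², y = 130 mm, Ī = 23 434 667 mm⁴.
Top flange (beyond web): 94 × 10, A = 940 mm², y = 255 mm, Ī = 7 833 mm⁴.
Bottom flange (beyond web): 94 × 10, A = 940 mm², y = 5 mm, Ī = 7 833 mm⁴.
By symmetry the centroid is at mid-height, ȳ = 130 mm.
Transfer each piece to the horizontal axis through the centroid using Ī + A·d² with d = y − 130:
  web: d = 0 mm → contributes +23 434 667 mm⁴
  top flange (beyond web): d = 125 mm → contributes +14 695 333 mm⁴
  bottom flange (beyond web): d = -125 mm → contributes +14 695 333 mm⁴
Total I = 52 825 333 mm⁴.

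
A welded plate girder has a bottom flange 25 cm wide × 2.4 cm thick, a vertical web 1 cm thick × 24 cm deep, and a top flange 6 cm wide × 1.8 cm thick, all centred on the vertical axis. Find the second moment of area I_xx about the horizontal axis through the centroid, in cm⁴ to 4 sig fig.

Treat the section as a set of non-overlapping primitives; coordinates are from the bounding-box lower-left.
Bottom plate: 25 × 2.4, A = 60 cm², y = 1.2 cm, Ī = 28.8 cm⁴.
Web plate: 1 × 24, A = 24 cm², y = 14.4 cm, Ī = 1 152 cm⁴.
Top plate: 6 × 1.8, A = 10.8 cm², y = 27.3 cm, Ī = 2.916 cm⁴.
Centroid: ȳ = ΣA·y / ΣA = 7.51519 cm.
Transfer each piece to the horizontal axis through the centroid using Ī + A·d² with d = y − 7.51519:
  bottom plate: d = -6.31519 cm → contributes +2421.7 cm⁴
  web plate: d = 6.88481 cm → contributes +2289.61 cm⁴
  top plate: d = 19.7848 cm → contributes +4230.45 cm⁴
Total I = 8941.77 cm⁴.

I_xx ≈ 8942 cm⁴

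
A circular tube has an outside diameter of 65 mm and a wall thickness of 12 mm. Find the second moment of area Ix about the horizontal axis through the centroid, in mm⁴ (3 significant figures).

Break the section into simple shapes (no overlaps), measuring from the bottom-left corner of the bounding box.
Outer circle: ⌀65, A = 3318.3 mm², y = 32.5 mm, Ī = 876 241 mm⁴.
Bore (subtracted): ⌀41, A = 1320.3 mm², y = 32.5 mm, Ī = 138 709 mm⁴.
By symmetry the centroid is at mid-height, ȳ = 32.5 mm.
All pieces are centred on the horizontal axis through the centroid, so I = ΣĪ (holes subtracted) = 737 531 mm⁴.

Ix ≈ 7.38 × 10⁵ mm⁴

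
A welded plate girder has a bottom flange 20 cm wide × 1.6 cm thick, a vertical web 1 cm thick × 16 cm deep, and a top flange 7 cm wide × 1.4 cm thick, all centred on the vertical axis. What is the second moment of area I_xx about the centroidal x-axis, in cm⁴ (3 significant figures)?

I_xx ≈ 2900 cm⁴

Decompose the section into non-overlapping parts with the origin at the bottom-left of its bounding rectangle.
Bottom plate: 20 × 1.6, A = 32 cm², y = 0.8 cm, Ī = 6.8267 cm⁴.
Web plate: 1 × 16, A = 16 cm², y = 9.6 cm, Ī = 341.33 cm⁴.
Top plate: 7 × 1.4, A = 9.8 cm², y = 18.3 cm, Ī = 1.6007 cm⁴.
Centroid: ȳ = ΣA·y / ΣA = 6.2031 cm.
Transfer each piece to the centroidal x-axis using Ī + A·d² with d = y − 6.2031:
  bottom plate: d = -5.4031 cm → contributes +941.02 cm⁴
  web plate: d = 3.3969 cm → contributes +525.95 cm⁴
  top plate: d = 12.097 cm → contributes +1435.7 cm⁴
Total I = 2902.7 cm⁴.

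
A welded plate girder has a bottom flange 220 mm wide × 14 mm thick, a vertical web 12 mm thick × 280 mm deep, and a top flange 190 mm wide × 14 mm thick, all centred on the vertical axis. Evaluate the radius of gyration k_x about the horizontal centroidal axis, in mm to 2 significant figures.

Treat the section as a set of non-overlapping primitives; coordinates are from the bounding-box lower-left.
Bottom plate: 220 × 14, A = 3 080 mm², y = 7 mm, Ī = 50 307 mm⁴.
Web plate: 12 × 280, A = 3 360 mm², y = 154 mm, Ī = 21 952 000 mm⁴.
Top plate: 190 × 14, A = 2 660 mm², y = 301 mm, Ī = 43 447 mm⁴.
Centroid: ȳ = ΣA·y / ΣA = 147.2 mm.
Transfer each piece to the horizontal centroidal axis using Ī + A·d² with d = y − 147.2:
  bottom plate: d = -140.2 mm → contributes +60 604 197 mm⁴
  web plate: d = 6.785 mm → contributes +22 106 664 mm⁴
  top plate: d = 153.8 mm → contributes +62 951 670 mm⁴
Total I = 145 662 531 mm⁴.
Radius of gyration: k = √(I/A) = √(145 662 531 / 9 100) = 126.5 mm.

k_x ≈ 130 mm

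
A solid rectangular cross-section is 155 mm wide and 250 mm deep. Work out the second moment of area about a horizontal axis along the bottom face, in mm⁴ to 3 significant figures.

I_base ≈ 8.07 × 10⁸ mm⁴

The section: 155 × 250, A = 38 750 mm², y = 125 mm, Ī = 201 822 917 mm⁴.
Transfer it to the base of the section using Ī + A·d² with d = y − 0:
  the section: d = 125 mm → contributes +807 291 667 mm⁴
Total I = 807 291 667 mm⁴.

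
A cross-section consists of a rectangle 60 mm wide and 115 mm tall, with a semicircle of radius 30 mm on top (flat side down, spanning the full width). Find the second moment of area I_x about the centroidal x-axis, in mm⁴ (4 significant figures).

I_x ≈ 1.348 × 10⁷ mm⁴

Treat the section as a set of non-overlapping primitives; coordinates are from the bounding-box lower-left.
Rectangular body: 60 × 115, A = 6 900 mm², y = 57.5 mm, Ī = 7 604 375 mm⁴.
Semicircular cap: semicircle r = 30, A = 1413.72 mm², y = 127.732 mm, Ī = 88903.1 mm⁴.
Centroid: ȳ = ΣA·y / ΣA = 69.4428 mm.
Transfer each piece to the centroidal x-axis using Ī + A·d² with d = y − 69.4428:
  rectangular body: d = -11.9428 mm → contributes +8 588 518 mm⁴
  semicircular cap: d = 58.2896 mm → contributes +4 892 263 mm⁴
Total I = 13 480 781 mm⁴.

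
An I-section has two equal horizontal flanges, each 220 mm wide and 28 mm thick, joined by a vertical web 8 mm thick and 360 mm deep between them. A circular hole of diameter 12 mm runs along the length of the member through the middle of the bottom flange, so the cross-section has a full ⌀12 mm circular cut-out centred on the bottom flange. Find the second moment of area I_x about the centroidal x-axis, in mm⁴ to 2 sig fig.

Break the section into simple shapes (no overlaps), measuring from the bottom-left corner of the bounding box.
Bottom flange: 220 × 28, A = 6 160 mm², y = 14 mm, Ī = 402 453 mm⁴.
Web: 8 × 360, A = 2 880 mm², y = 208 mm, Ī = 31 104 000 mm⁴.
Top flange: 220 × 28, A = 6 160 mm², y = 402 mm, Ī = 402 453 mm⁴.
Hole (subtracted): ⌀12, A = 113.1 mm², y = 14 mm, Ī = 1 018 mm⁴.
Centroid: ȳ = ΣA·y / ΣA = 209.5 mm.
Transfer each piece to the centroidal x-axis using Ī + A·d² with d = y − 209.5:
  bottom flange: d = -195.5 mm → contributes +235 729 135 mm⁴
  web: d = -1.454 mm → contributes +31 110 091 mm⁴
  top flange: d = 192.5 mm → contributes +228 777 348 mm⁴
  hole: d = -195.5 mm → contributes −4 321 606 mm⁴
Total I = 491 294 969 mm⁴.

I_x ≈ 4.9 × 10⁸ mm⁴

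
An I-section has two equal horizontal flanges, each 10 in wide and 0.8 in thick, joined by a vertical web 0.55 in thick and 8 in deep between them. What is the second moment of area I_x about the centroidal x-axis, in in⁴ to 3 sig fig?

I_x ≈ 334 in⁴

Split into non-overlapping primitives; take the origin at the lower-left of the bounding box.
Bottom flange: 10 × 0.8, A = 8 in², y = 0.4 in, Ī = 0.42667 in⁴.
Web: 0.55 × 8, A = 4.4 in², y = 4.8 in, Ī = 23.467 in⁴.
Top flange: 10 × 0.8, A = 8 in², y = 9.2 in, Ī = 0.42667 in⁴.
By symmetry the centroid is at mid-height, ȳ = 4.8 in.
Transfer each piece to the centroidal x-axis using Ī + A·d² with d = y − 4.8:
  bottom flange: d = -4.4 in → contributes +155.31 in⁴
  web: d = 0 in → contributes +23.467 in⁴
  top flange: d = 4.4 in → contributes +155.31 in⁴
Total I = 334.08 in⁴.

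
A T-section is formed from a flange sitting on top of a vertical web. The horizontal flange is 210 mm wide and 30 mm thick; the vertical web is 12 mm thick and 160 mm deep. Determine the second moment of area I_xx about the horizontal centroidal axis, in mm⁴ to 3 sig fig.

Split into non-overlapping primitives; take the origin at the lower-left of the bounding box.
Flange: 210 × 30, A = 6 300 mm², y = 175 mm, Ī = 472 500 mm⁴.
Web: 12 × 160, A = 1 920 mm², y = 80 mm, Ī = 4 096 000 mm⁴.
Centroid: ȳ = ΣA·y / ΣA = 152.81 mm.
Transfer each piece to the horizontal centroidal axis using Ī + A·d² with d = y − 152.81:
  flange: d = 22.19 mm → contributes +3 574 534 mm⁴
  web: d = -72.81 mm → contributes +14 274 550 mm⁴
Total I = 17 849 084 mm⁴.

I_xx ≈ 1.78 × 10⁷ mm⁴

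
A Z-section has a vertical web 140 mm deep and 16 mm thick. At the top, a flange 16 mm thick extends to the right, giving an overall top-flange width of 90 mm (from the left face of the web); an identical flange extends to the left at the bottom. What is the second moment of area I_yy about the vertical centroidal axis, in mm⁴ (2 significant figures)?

I_yy ≈ 5.9 × 10⁶ mm⁴

Split into non-overlapping primitives; take the origin at the lower-left of the bounding box.
Web: 16 × 140, A = 2 240 mm², x = 82 mm, Ī = 47 787 mm⁴.
Top flange (beyond web): 74 × 16, A = 1 184 mm², x = 127 mm, Ī = 540 299 mm⁴.
Bottom flange (beyond web): 74 × 16, A = 1 184 mm², x = 37 mm, Ī = 540 299 mm⁴.
Centroid: x̄ = ΣA·x / ΣA = 82 mm.
Transfer each piece to the vertical centroidal axis using Ī + A·d² with d = x − 82:
  web: d = 0 mm → contributes +47 787 mm⁴
  top flange (beyond web): d = 45 mm → contributes +2 937 899 mm⁴
  bottom flange (beyond web): d = -45 mm → contributes +2 937 899 mm⁴
Total I = 5 923 584 mm⁴.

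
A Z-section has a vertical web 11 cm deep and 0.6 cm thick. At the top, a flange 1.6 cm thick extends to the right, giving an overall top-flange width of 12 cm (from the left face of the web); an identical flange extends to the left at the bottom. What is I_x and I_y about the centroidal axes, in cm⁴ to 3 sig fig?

Treat the section as a set of non-overlapping primitives; coordinates are from the bounding-box lower-left.
Web: 0.6 × 11, A = 6.6 cm², y = 5.5 cm, Ī = 66.55 cm⁴.
Top flange (beyond web): 11.4 × 1.6, A = 18.24 cm², y = 10.2 cm, Ī = 3.8912 cm⁴.
Bottom flange (beyond web): 11.4 × 1.6, A = 18.24 cm², y = 0.8 cm, Ī = 3.8912 cm⁴.
Centroid: ȳ = ΣA·y / ΣA = 5.5 cm.
Transfer each piece to the centroidal x-axis using Ī + A·d² with d = y − 5.5:
  web: d = 0 cm → contributes +66.55 cm⁴
  top flange (beyond web): d = 4.7 cm → contributes +406.81 cm⁴
  bottom flange (beyond web): d = -4.7 cm → contributes +406.81 cm⁴
Total I = 880.18 cm⁴.
For the y-axis: x̄ = 11.7 cm.
Repeating about the centroidal y-axis gives I_y = 1708.6 cm⁴.

I_x ≈ 880 cm⁴, I_y ≈ 1710 cm⁴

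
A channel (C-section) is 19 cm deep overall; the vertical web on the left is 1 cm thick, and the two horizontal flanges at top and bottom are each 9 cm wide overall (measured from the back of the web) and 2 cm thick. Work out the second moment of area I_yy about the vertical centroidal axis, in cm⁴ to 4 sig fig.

I_yy ≈ 413.7 cm⁴

Treat the section as a set of non-overlapping primitives; coordinates are from the bounding-box lower-left.
Web: 1 × 19, A = 19 cm², x = 0.5 cm, Ī = 1.58333 cm⁴.
Top flange (beyond web): 8 × 2, A = 16 cm², x = 5 cm, Ī = 85.3333 cm⁴.
Bottom flange (beyond web): 8 × 2, A = 16 cm², x = 5 cm, Ī = 85.3333 cm⁴.
Centroid: x̄ = ΣA·x / ΣA = 3.32353 cm.
Transfer each piece to the vertical centroidal axis using Ī + A·d² with d = x − 3.32353:
  web: d = -2.82353 cm → contributes +153.057 cm⁴
  top flange (beyond web): d = 1.67647 cm → contributes +130.302 cm⁴
  bottom flange (beyond web): d = 1.67647 cm → contributes +130.302 cm⁴
Total I = 413.662 cm⁴.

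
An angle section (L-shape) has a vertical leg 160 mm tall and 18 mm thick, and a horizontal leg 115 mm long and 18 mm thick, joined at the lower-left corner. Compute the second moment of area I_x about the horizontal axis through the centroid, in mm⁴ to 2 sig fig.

I_x ≈ 1.2 × 10⁷ mm⁴

Break the section into simple shapes (no overlaps), measuring from the bottom-left corner of the bounding box.
Vertical leg: 18 × 160, A = 2 880 mm², y = 80 mm, Ī = 6 144 000 mm⁴.
Horizontal leg (remainder): 97 × 18, A = 1 746 mm², y = 9 mm, Ī = 47 142 mm⁴.
Centroid: ȳ = ΣA·y / ΣA = 53.2 mm.
Transfer each piece to the horizontal axis through the centroid using Ī + A·d² with d = y − 53.2:
  vertical leg: d = 26.8 mm → contributes +8 212 171 mm⁴
  horizontal leg (remainder): d = -44.2 mm → contributes +3 458 558 mm⁴
Total I = 11 670 729 mm⁴.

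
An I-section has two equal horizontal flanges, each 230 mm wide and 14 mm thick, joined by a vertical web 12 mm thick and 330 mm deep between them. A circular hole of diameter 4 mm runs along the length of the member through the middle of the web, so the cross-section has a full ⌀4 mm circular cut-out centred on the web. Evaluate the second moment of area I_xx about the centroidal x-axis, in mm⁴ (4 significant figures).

I_xx ≈ 2.266 × 10⁸ mm⁴

Break the section into simple shapes (no overlaps), measuring from the bottom-left corner of the bounding box.
Bottom flange: 230 × 14, A = 3 220 mm², y = 7 mm, Ī = 52593.3 mm⁴.
Web: 12 × 330, A = 3 960 mm², y = 179 mm, Ī = 35 937 000 mm⁴.
Top flange: 230 × 14, A = 3 220 mm², y = 351 mm, Ī = 52593.3 mm⁴.
Hole (subtracted): ⌀4, A = 12.5664 mm², y = 179 mm, Ī = 12.5664 mm⁴.
By symmetry the centroid is at mid-height, ȳ = 179 mm.
Transfer each piece to the centroidal x-axis using Ī + A·d² with d = y − 179:
  bottom flange: d = -172 mm → contributes +95 313 073 mm⁴
  web: d = 0 mm → contributes +35 937 000 mm⁴
  top flange: d = 172 mm → contributes +95 313 073 mm⁴
  hole: d = 0 mm → contributes −12.5664 mm⁴
Total I = 226 563 134 mm⁴.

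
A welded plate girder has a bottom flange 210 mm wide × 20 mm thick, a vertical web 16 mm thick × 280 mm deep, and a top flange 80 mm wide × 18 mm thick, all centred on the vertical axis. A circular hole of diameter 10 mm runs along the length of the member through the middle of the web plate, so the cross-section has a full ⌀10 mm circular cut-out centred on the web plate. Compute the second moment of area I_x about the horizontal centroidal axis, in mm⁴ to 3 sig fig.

Break the section into simple shapes (no overlaps), measuring from the bottom-left corner of the bounding box.
Bottom plate: 210 × 20, A = 4 200 mm², y = 10 mm, Ī = 140 000 mm⁴.
Web plate: 16 × 280, A = 4 480 mm², y = 160 mm, Ī = 29 269 333 mm⁴.
Top plate: 80 × 18, A = 1 440 mm², y = 309 mm, Ī = 38 880 mm⁴.
Hole (subtracted): ⌀10, A = 78.54 mm², y = 160 mm, Ī = 490.87 mm⁴.
Centroid: ȳ = ΣA·y / ΣA = 118.63 mm.
Transfer each piece to the horizontal centroidal axis using Ī + A·d² with d = y − 118.63:
  bottom plate: d = -108.63 mm → contributes +49 699 750 mm⁴
  web plate: d = 41.372 mm → contributes +36 937 665 mm⁴
  top plate: d = 190.37 mm → contributes +52 226 895 mm⁴
  hole: d = 41.372 mm → contributes −134 926 mm⁴
Total I = 138 729 384 mm⁴.

I_x ≈ 1.39 × 10⁸ mm⁴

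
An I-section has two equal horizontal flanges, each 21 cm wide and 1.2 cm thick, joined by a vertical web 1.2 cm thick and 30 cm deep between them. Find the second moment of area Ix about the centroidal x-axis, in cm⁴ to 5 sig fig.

Ix ≈ 1.4971 × 10⁴ cm⁴

Break the section into simple shapes (no overlaps), measuring from the bottom-left corner of the bounding box.
Bottom flange: 21 × 1.2, A = 25.2 cm², y = 0.6 cm, Ī = 3.024 cm⁴.
Web: 1.2 × 30, A = 36 cm², y = 16.2 cm, Ī = 2 700 cm⁴.
Top flange: 21 × 1.2, A = 25.2 cm², y = 31.8 cm, Ī = 3.024 cm⁴.
By symmetry the centroid is at mid-height, ȳ = 16.2 cm.
Transfer each piece to the centroidal x-axis using Ī + A·d² with d = y − 16.2:
  bottom flange: d = -15.6 cm → contributes +6135.696 cm⁴
  web: d = 0 cm → contributes +2 700 cm⁴
  top flange: d = 15.6 cm → contributes +6135.696 cm⁴
Total I = 14971.39 cm⁴.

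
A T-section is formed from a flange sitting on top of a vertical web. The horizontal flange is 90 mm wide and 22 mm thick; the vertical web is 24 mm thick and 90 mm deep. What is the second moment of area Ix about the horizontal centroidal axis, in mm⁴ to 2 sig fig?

Ix ≈ 4.8 × 10⁶ mm⁴

Treat the section as a set of non-overlapping primitives; coordinates are from the bounding-box lower-left.
Flange: 90 × 22, A = 1 980 mm², y = 101 mm, Ī = 79 860 mm⁴.
Web: 24 × 90, A = 2 160 mm², y = 45 mm, Ī = 1 458 000 mm⁴.
Centroid: ȳ = ΣA·y / ΣA = 71.78 mm.
Transfer each piece to the horizontal centroidal axis using Ī + A·d² with d = y − 71.78:
  flange: d = 29.22 mm → contributes +1 770 099 mm⁴
  web: d = -26.78 mm → contributes +3 007 386 mm⁴
Total I = 4 777 484 mm⁴.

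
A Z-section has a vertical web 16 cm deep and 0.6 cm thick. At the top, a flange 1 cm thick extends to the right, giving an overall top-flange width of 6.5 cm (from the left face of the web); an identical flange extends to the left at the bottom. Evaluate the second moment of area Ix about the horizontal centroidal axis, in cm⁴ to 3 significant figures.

Ix ≈ 870 cm⁴

Treat the section as a set of non-overlapping primitives; coordinates are from the bounding-box lower-left.
Web: 0.6 × 16, A = 9.6 cm², y = 8 cm, Ī = 204.8 cm⁴.
Top flange (beyond web): 5.9 × 1, A = 5.9 cm², y = 15.5 cm, Ī = 0.49167 cm⁴.
Bottom flange (beyond web): 5.9 × 1, A = 5.9 cm², y = 0.5 cm, Ī = 0.49167 cm⁴.
Centroid: ȳ = ΣA·y / ΣA = 8 cm.
Transfer each piece to the horizontal centroidal axis using Ī + A·d² with d = y − 8:
  web: d = 0 cm → contributes +204.8 cm⁴
  top flange (beyond web): d = 7.5 cm → contributes +332.37 cm⁴
  bottom flange (beyond web): d = -7.5 cm → contributes +332.37 cm⁴
Total I = 869.53 cm⁴.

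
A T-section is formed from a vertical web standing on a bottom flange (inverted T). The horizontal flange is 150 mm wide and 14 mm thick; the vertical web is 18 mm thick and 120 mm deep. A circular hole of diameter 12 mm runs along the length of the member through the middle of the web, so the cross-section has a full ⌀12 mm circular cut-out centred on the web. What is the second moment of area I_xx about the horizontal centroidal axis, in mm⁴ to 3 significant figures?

I_xx ≈ 7.28 × 10⁶ mm⁴

Break the section into simple shapes (no overlaps), measuring from the bottom-left corner of the bounding box.
Flange: 150 × 14, A = 2 100 mm², y = 7 mm, Ī = 34 300 mm⁴.
Web: 18 × 120, A = 2 160 mm², y = 74 mm, Ī = 2 592 000 mm⁴.
Hole (subtracted): ⌀12, A = 113.1 mm², y = 74 mm, Ī = 1017.9 mm⁴.
Centroid: ȳ = ΣA·y / ΣA = 40.071 mm.
Transfer each piece to the horizontal centroidal axis using Ī + A·d² with d = y − 40.071:
  flange: d = -33.071 mm → contributes +2 331 060 mm⁴
  web: d = 33.929 mm → contributes +5 078 533 mm⁴
  hole: d = 33.929 mm → contributes −131 212 mm⁴
Total I = 7 278 381 mm⁴.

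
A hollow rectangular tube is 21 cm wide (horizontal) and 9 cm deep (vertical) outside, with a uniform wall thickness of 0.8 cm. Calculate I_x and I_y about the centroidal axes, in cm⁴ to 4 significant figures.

I_x ≈ 620.6 cm⁴, I_y ≈ 2443 cm⁴

Split into non-overlapping primitives; take the origin at the lower-left of the bounding box.
Outer rectangle: 21 × 9, A = 189 cm², y = 4.5 cm, Ī = 1275.75 cm⁴.
Inner void (subtracted): 19.4 × 7.4, A = 143.56 cm², y = 4.5 cm, Ī = 655.112 cm⁴.
By symmetry the centroid is at mid-height, ȳ = 4.5 cm.
All pieces are centred on the centroidal x-axis, so I = ΣĪ (holes subtracted) = 620.638 cm⁴.
Repeating about the centroidal y-axis gives I_y = 2443.23 cm⁴.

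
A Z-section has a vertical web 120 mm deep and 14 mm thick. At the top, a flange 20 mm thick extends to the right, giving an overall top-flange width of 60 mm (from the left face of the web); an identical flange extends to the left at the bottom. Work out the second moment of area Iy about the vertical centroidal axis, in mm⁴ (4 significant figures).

Treat the section as a set of non-overlapping primitives; coordinates are from the bounding-box lower-left.
Web: 14 × 120, A = 1 680 mm², x = 53 mm, Ī = 27 440 mm⁴.
Top flange (beyond web): 46 × 20, A = 920 mm², x = 83 mm, Ī = 162 227 mm⁴.
Bottom flange (beyond web): 46 × 20, A = 920 mm², x = 23 mm, Ī = 162 227 mm⁴.
Centroid: x̄ = ΣA·x / ΣA = 53 mm.
Transfer each piece to the vertical centroidal axis using Ī + A·d² with d = x − 53:
  web: d = 0 mm → contributes +27 440 mm⁴
  top flange (beyond web): d = 30 mm → contributes +990 227 mm⁴
  bottom flange (beyond web): d = -30 mm → contributes +990 227 mm⁴
Total I = 2 007 893 mm⁴.

Iy ≈ 2.008 × 10⁶ mm⁴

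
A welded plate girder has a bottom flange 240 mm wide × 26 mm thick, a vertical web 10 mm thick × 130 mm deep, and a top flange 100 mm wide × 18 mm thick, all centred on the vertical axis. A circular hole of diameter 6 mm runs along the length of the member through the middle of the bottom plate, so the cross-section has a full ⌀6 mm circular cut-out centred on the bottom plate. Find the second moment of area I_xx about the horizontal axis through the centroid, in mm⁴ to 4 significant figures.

I_xx ≈ 3.663 × 10⁷ mm⁴

Treat the section as a set of non-overlapping primitives; coordinates are from the bounding-box lower-left.
Bottom plate: 240 × 26, A = 6 240 mm², y = 13 mm, Ī = 351 520 mm⁴.
Web plate: 10 × 130, A = 1 300 mm², y = 91 mm, Ī = 1 830 833 mm⁴.
Top plate: 100 × 18, A = 1 800 mm², y = 165 mm, Ī = 48 600 mm⁴.
Hole (subtracted): ⌀6, A = 28.2743 mm², y = 13 mm, Ī = 63.6173 mm⁴.
Centroid: ȳ = ΣA·y / ΣA = 53.2718 mm.
Transfer each piece to the horizontal axis through the centroid using Ī + A·d² with d = y − 53.2718:
  bottom plate: d = -40.2718 mm → contributes +10 471 666 mm⁴
  web plate: d = 37.7282 mm → contributes +3 681 275 mm⁴
  top plate: d = 111.728 mm → contributes +22 518 341 mm⁴
  hole: d = -40.2718 mm → contributes −45919.4 mm⁴
Total I = 36 625 363 mm⁴.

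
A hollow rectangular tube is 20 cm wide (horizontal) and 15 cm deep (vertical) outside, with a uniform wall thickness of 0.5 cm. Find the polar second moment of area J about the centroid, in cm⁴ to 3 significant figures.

J ≈ 3280 cm⁴

Treat the section as a set of non-overlapping primitives; coordinates are from the bounding-box lower-left.
Outer rectangle: 20 × 15, A = 300 cm², y = 7.5 cm, Ī = 5 625 cm⁴.
Inner void (subtracted): 19 × 14, A = 266 cm², y = 7.5 cm, Ī = 4344.7 cm⁴.
By symmetry the centroid is at mid-height, ȳ = 7.5 cm.
All pieces are centred on the centroidal x-axis, so I = ΣĪ (holes subtracted) = 1280.3 cm⁴.
Repeating about the centroidal y-axis gives I_y = 1997.8 cm⁴.
Polar second moment: J = I_x + I_y = 3278.2 cm⁴.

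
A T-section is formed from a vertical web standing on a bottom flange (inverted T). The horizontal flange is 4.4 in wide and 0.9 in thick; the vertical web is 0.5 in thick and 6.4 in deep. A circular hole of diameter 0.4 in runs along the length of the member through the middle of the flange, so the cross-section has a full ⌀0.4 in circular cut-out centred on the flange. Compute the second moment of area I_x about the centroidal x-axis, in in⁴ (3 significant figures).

Decompose the section into non-overlapping parts with the origin at the bottom-left of its bounding rectangle.
Flange: 4.4 × 0.9, A = 3.96 in², y = 0.45 in, Ī = 0.2673 in⁴.
Web: 0.5 × 6.4, A = 3.2 in², y = 4.1 in, Ī = 10.923 in⁴.
Hole (subtracted): ⌀0.4, A = 0.12566 in², y = 0.45 in, Ī = 0.0012566 in⁴.
Centroid: ȳ = ΣA·y / ΣA = 2.1104 in.
Transfer each piece to the centroidal x-axis using Ī + A·d² with d = y − 2.1104:
  flange: d = -1.6604 in → contributes +11.185 in⁴
  web: d = 1.9896 in → contributes +23.59 in⁴
  hole: d = -1.6604 in → contributes −0.34771 in⁴
Total I = 34.427 in⁴.

I_x ≈ 34.4 in⁴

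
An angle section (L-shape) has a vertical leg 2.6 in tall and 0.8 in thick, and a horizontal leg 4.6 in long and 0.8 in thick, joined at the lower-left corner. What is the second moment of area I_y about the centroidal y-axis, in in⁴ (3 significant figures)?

I_y ≈ 10.3 in⁴

Decompose the section into non-overlapping parts with the origin at the bottom-left of its bounding rectangle.
Vertical leg: 0.8 × 2.6, A = 2.08 in², x = 0.4 in, Ī = 0.11093 in⁴.
Horizontal leg (remainder): 3.8 × 0.8, A = 3.04 in², x = 2.7 in, Ī = 3.6581 in⁴.
Centroid: x̄ = ΣA·x / ΣA = 1.7656 in.
Transfer each piece to the centroidal y-axis using Ī + A·d² with d = x − 1.7656:
  vertical leg: d = -1.3656 in → contributes +3.99 in⁴
  horizontal leg (remainder): d = 0.93438 in → contributes +6.3122 in⁴
Total I = 10.302 in⁴.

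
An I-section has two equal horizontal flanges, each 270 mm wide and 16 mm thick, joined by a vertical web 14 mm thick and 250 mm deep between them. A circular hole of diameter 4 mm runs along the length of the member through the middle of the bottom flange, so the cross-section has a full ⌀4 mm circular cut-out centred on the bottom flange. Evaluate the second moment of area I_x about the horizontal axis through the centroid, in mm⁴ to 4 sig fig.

I_x ≈ 1.710 × 10⁸ mm⁴

Split into non-overlapping primitives; take the origin at the lower-left of the bounding box.
Bottom flange: 270 × 16, A = 4 320 mm², y = 8 mm, Ī = 92 160 mm⁴.
Web: 14 × 250, A = 3 500 mm², y = 141 mm, Ī = 18 229 167 mm⁴.
Top flange: 270 × 16, A = 4 320 mm², y = 274 mm, Ī = 92 160 mm⁴.
Hole (subtracted): ⌀4, A = 12.5664 mm², y = 8 mm, Ī = 12.5664 mm⁴.
Centroid: ȳ = ΣA·y / ΣA = 141.138 mm.
Transfer each piece to the horizontal axis through the centroid using Ī + A·d² with d = y − 141.138:
  bottom flange: d = -133.138 mm → contributes +76 667 087 mm⁴
  web: d = -0.137814 mm → contributes +18 229 233 mm⁴
  top flange: d = 132.862 mm → contributes +76 350 357 mm⁴
  hole: d = -133.138 mm → contributes −222 760 mm⁴
Total I = 171 023 917 mm⁴.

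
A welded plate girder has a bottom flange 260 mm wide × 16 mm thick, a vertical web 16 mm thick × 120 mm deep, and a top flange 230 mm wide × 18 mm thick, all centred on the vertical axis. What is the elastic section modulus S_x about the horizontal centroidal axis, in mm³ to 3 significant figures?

Break the section into simple shapes (no overlaps), measuring from the bottom-left corner of the bounding box.
Bottom plate: 260 × 16, A = 4 160 mm², y = 8 mm, Ī = 88 747 mm⁴.
Web plate: 16 × 120, A = 1 920 mm², y = 76 mm, Ī = 2 304 000 mm⁴.
Top plate: 230 × 18, A = 4 140 mm², y = 145 mm, Ī = 111 780 mm⁴.
Centroid: ȳ = ΣA·y / ΣA = 76.272 mm.
Transfer each piece to the horizontal centroidal axis using Ī + A·d² with d = y − 76.272:
  bottom plate: d = -68.272 mm → contributes +19 478 790 mm⁴
  web plate: d = -0.27202 mm → contributes +2 304 142 mm⁴
  top plate: d = 68.728 mm → contributes +19 667 218 mm⁴
Total I = 41 450 150 mm⁴.
Extreme fibre distance c = 77.728 mm; S = I/c = 533 272 mm³.

S_x ≈ 5.33 × 10⁵ mm³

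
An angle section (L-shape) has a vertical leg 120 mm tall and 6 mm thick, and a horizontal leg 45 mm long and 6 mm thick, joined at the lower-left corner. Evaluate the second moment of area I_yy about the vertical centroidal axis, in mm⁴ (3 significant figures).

I_yy ≈ 1.21 × 10⁵ mm⁴

Decompose the section into non-overlapping parts with the origin at the bottom-left of its bounding rectangle.
Vertical leg: 6 × 120, A = 720 mm², x = 3 mm, Ī = 2 160 mm⁴.
Horizontal leg (remainder): 39 × 6, A = 234 mm², x = 25.5 mm, Ī = 29 660 mm⁴.
Centroid: x̄ = ΣA·x / ΣA = 8.5189 mm.
Transfer each piece to the vertical centroidal axis using Ī + A·d² with d = x − 8.5189:
  vertical leg: d = -5.5189 mm → contributes +24 090 mm⁴
  horizontal leg (remainder): d = 16.981 mm → contributes +97 135 mm⁴
Total I = 121 225 mm⁴.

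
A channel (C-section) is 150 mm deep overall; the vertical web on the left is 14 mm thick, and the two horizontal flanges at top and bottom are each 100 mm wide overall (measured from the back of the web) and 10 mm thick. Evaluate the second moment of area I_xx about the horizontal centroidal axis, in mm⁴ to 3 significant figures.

Treat the section as a set of non-overlapping primitives; coordinates are from the bounding-box lower-left.
Web: 14 × 150, A = 2 100 mm², y = 75 mm, Ī = 3 937 500 mm⁴.
Top flange (beyond web): 86 × 10, A = 860 mm², y = 145 mm, Ī = 7166.7 mm⁴.
Bottom flange (beyond web): 86 × 10, A = 860 mm², y = 5 mm, Ī = 7166.7 mm⁴.
By symmetry the centroid is at mid-height, ȳ = 75 mm.
Transfer each piece to the horizontal centroidal axis using Ī + A·d² with d = y − 75:
  web: d = 0 mm → contributes +3 937 500 mm⁴
  top flange (beyond web): d = 70 mm → contributes +4 221 167 mm⁴
  bottom flange (beyond web): d = -70 mm → contributes +4 221 167 mm⁴
Total I = 12 379 833 mm⁴.

I_xx ≈ 1.24 × 10⁷ mm⁴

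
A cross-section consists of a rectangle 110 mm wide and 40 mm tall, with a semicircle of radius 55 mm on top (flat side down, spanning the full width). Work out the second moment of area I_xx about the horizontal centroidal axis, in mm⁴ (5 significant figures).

Treat the section as a set of non-overlapping primitives; coordinates are from the bounding-box lower-left.
Rectangular body: 110 × 40, A = 4 400 mm², y = 20 mm, Ī = 586666.7 mm⁴.
Semicircular cap: semicircle r = 55, A = 4751.659 mm², y = 63.34272 mm, Ī = 1 004 345 mm⁴.
Centroid: ȳ = ΣA·y / ΣA = 42.5041 mm.
Transfer each piece to the horizontal centroidal axis using Ī + A·d² with d = y − 42.5041:
  rectangular body: d = -22.5041 mm → contributes +2 814 978 mm⁴
  semicircular cap: d = 20.83863 mm → contributes +3 067 745 mm⁴
Total I = 5 882 723 mm⁴.

I_xx ≈ 5.8827 × 10⁶ mm⁴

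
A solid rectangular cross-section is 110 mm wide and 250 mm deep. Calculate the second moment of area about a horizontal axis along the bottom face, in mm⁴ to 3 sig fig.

I_base ≈ 5.73 × 10⁸ mm⁴

The section: 110 × 250, A = 27 500 mm², y = 125 mm, Ī = 143 229 167 mm⁴.
Transfer it to the bottom edge using Ī + A·d² with d = y − 0:
  the section: d = 125 mm → contributes +572 916 667 mm⁴
Total I = 572 916 667 mm⁴.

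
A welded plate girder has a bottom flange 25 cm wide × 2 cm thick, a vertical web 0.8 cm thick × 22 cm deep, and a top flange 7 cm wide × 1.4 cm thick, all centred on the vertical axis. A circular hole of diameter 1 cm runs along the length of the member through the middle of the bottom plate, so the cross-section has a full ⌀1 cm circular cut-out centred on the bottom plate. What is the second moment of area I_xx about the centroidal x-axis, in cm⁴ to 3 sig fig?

Treat the section as a set of non-overlapping primitives; coordinates are from the bounding-box lower-left.
Bottom plate: 25 × 2, A = 50 cm², y = 1 cm, Ī = 16.667 cm⁴.
Web plate: 0.8 × 22, A = 17.6 cm², y = 13 cm, Ī = 709.87 cm⁴.
Top plate: 7 × 1.4, A = 9.8 cm², y = 24.7 cm, Ī = 1.6007 cm⁴.
Hole (subtracted): ⌀1, A = 0.7854 cm², y = 1 cm, Ī = 0.049087 cm⁴.
Centroid: ȳ = ΣA·y / ΣA = 6.7882 cm.
Transfer each piece to the centroidal x-axis using Ī + A·d² with d = y − 6.7882:
  bottom plate: d = -5.7882 cm → contributes +1691.8 cm⁴
  web plate: d = 6.2118 cm → contributes +1 389 cm⁴
  top plate: d = 17.912 cm → contributes +3145.8 cm⁴
  hole: d = -5.7882 cm → contributes −26.362 cm⁴
Total I = 6200.2 cm⁴.

I_xx ≈ 6200 cm⁴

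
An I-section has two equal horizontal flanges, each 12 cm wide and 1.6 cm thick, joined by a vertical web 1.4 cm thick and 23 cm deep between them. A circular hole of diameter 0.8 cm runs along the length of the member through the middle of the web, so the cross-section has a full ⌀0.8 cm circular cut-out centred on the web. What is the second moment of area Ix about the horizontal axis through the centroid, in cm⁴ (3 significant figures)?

Ix ≈ 7240 cm⁴

Decompose the section into non-overlapping parts with the origin at the bottom-left of its bounding rectangle.
Bottom flange: 12 × 1.6, A = 19.2 cm², y = 0.8 cm, Ī = 4.096 cm⁴.
Web: 1.4 × 23, A = 32.2 cm², y = 13.1 cm, Ī = 1419.5 cm⁴.
Top flange: 12 × 1.6, A = 19.2 cm², y = 25.4 cm, Ī = 4.096 cm⁴.
Hole (subtracted): ⌀0.8, A = 0.50265 cm², y = 13.1 cm, Ī = 0.020106 cm⁴.
By symmetry the centroid is at mid-height, ȳ = 13.1 cm.
Transfer each piece to the horizontal axis through the centroid using Ī + A·d² with d = y − 13.1:
  bottom flange: d = -12.3 cm → contributes +2908.9 cm⁴
  web: d = 0 cm → contributes +1419.5 cm⁴
  top flange: d = 12.3 cm → contributes +2908.9 cm⁴
  hole: d = 0 cm → contributes −0.020106 cm⁴
Total I = 7237.2 cm⁴.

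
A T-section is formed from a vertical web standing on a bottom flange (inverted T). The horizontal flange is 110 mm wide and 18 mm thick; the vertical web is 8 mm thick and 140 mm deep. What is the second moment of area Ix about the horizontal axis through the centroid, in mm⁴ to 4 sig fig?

Ix ≈ 6.347 × 10⁶ mm⁴

Break the section into simple shapes (no overlaps), measuring from the bottom-left corner of the bounding box.
Flange: 110 × 18, A = 1 980 mm², y = 9 mm, Ī = 53 460 mm⁴.
Web: 8 × 140, A = 1 120 mm², y = 88 mm, Ī = 1 829 333 mm⁴.
Centroid: ȳ = ΣA·y / ΣA = 37.5419 mm.
Transfer each piece to the horizontal axis through the centroid using Ī + A·d² with d = y − 37.5419:
  flange: d = -28.5419 mm → contributes +1 666 451 mm⁴
  web: d = 50.4581 mm → contributes +4 680 872 mm⁴
Total I = 6 347 323 mm⁴.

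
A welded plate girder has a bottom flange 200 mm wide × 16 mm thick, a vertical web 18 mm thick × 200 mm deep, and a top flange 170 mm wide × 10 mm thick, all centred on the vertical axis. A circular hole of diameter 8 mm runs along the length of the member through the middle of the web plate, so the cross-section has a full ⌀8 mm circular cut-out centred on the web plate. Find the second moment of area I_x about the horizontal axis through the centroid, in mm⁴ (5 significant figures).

Break the section into simple shapes (no overlaps), measuring from the bottom-left corner of the bounding box.
Bottom plate: 200 × 16, A = 3 200 mm², y = 8 mm, Ī = 68266.67 mm⁴.
Web plate: 18 × 200, A = 3 600 mm², y = 116 mm, Ī = 12 000 000 mm⁴.
Top plate: 170 × 10, A = 1 700 mm², y = 221 mm, Ī = 14166.67 mm⁴.
Hole (subtracted): ⌀8, A = 50.26548 mm², y = 116 mm, Ī = 201.0619 mm⁴.
Centroid: ȳ = ΣA·y / ΣA = 96.22423 mm.
Transfer each piece to the horizontal axis through the centroid using Ī + A·d² with d = y − 96.22423:
  bottom plate: d = -88.22423 mm → contributes +24 975 514 mm⁴
  web plate: d = 19.77577 mm → contributes +13 407 892 mm⁴
  top plate: d = 124.7758 mm → contributes +26 481 454 mm⁴
  hole: d = 19.77577 mm → contributes −19858.94 mm⁴
Total I = 64 845 001 mm⁴.

I_x ≈ 6.4845 × 10⁷ mm⁴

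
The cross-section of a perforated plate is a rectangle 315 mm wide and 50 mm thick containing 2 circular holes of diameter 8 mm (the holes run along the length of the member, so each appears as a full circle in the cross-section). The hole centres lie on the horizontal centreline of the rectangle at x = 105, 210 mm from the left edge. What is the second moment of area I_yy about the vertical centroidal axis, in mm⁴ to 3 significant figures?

Break the section into simple shapes (no overlaps), measuring from the bottom-left corner of the bounding box.
Plate: 315 × 50, A = 15 750 mm², x = 157.5 mm, Ī = 130 232 813 mm⁴.
Hole 1 (subtracted): ⌀8, A = 50.265 mm², x = 105 mm, Ī = 201.06 mm⁴.
Hole 2 (subtracted): ⌀8, A = 50.265 mm², x = 210 mm, Ī = 201.06 mm⁴.
By symmetry the centroid is at mid-width, x̄ = 157.5 mm.
Transfer each piece to the vertical centroidal axis using Ī + A·d² with d = x − 157.5:
  plate: d = 0 mm → contributes +130 232 813 mm⁴
  hole 1: d = -52.5 mm → contributes −138 745 mm⁴
  hole 2: d = 52.5 mm → contributes −138 745 mm⁴
Total I = 129 955 322 mm⁴.

I_yy ≈ 1.30 × 10⁸ mm⁴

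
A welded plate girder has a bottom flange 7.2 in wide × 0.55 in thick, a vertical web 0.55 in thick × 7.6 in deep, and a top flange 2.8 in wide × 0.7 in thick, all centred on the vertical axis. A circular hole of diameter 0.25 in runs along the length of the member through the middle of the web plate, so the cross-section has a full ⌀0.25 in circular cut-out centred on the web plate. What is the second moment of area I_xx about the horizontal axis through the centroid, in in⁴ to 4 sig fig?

Break the section into simple shapes (no overlaps), measuring from the bottom-left corner of the bounding box.
Bottom plate: 7.2 × 0.55, A = 3.96 in², y = 0.275 in, Ī = 0.099825 in⁴.
Web plate: 0.55 × 7.6, A = 4.18 in², y = 4.35 in, Ī = 20.1197 in⁴.
Top plate: 2.8 × 0.7, A = 1.96 in², y = 8.5 in, Ī = 0.0800333 in⁴.
Hole (subtracted): ⌀0.25, A = 0.0490874 in², y = 4.35 in, Ī = 0.000191748 in⁴.
Centroid: ȳ = ΣA·y / ΣA = 3.55375 in.
Transfer each piece to the horizontal axis through the centroid using Ī + A·d² with d = y − 3.55375:
  bottom plate: d = -3.27875 in → contributes +42.6707 in⁴
  web plate: d = 0.796246 in → contributes +22.7699 in⁴
  top plate: d = 4.94625 in → contributes +48.0321 in⁴
  hole: d = 0.796246 in → contributes −0.0313135 in⁴
Total I = 113.441 in⁴.

I_xx ≈ 113.4 in⁴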